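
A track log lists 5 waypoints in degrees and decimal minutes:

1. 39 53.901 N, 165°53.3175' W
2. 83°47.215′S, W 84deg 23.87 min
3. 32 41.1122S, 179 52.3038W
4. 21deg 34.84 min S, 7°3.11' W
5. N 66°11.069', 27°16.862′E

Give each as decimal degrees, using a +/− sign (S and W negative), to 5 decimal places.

1. 39.89835, -165.88863
2. -83.78692, -84.39783
3. -32.68520, -179.87173
4. -21.58067, -7.05183
5. 66.18448, 27.28103

Point 1:
  φ: 39 + 53.901/60 = 39.898350
  N → positive
  λ: 165 + 53.3175/60 = 165.888625
  hemisphere W, so the sign is −
Point 2:
  Latitude: 47.215′ = 0.786917°; total 83.786917
  S → negative
  λ: 23.87′ = 0.397833°; total 84.397833
  hemisphere W, so the sign is −
Point 3:
  φ: 32 + 41.1122/60 = 32.685203
  S → negative
  Longitude: 179 + 52.3038/60 = 179.871730
  W ⇒ negate
Point 4:
  Lat: 21 + 34.84/60 = 21.580667
  S ⇒ negate
  Longitude: 3.11′ = 0.051833°; total 7.051833
  W → negative
Point 5:
  φ: 66 + 11.069/60 = 66.184483
  N ⇒ keep positive
  Longitude: 27 + 16.862/60 = 27.281033
  E ⇒ keep positive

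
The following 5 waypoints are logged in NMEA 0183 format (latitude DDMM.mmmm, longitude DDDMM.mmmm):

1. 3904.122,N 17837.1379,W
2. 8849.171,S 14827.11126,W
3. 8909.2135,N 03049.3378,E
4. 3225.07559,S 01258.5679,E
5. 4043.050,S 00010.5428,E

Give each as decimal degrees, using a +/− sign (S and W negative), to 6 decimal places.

Point 1:
  Latitude: degrees = first 2 digits = 39, minutes = 4.122; 39 + 4.122/60 = 39.0687000
  N ⇒ keep positive
  λ: split at 3 digits → 178° and 37.1379′; 178 + 37.1379/60 = 178.6189650
  hemisphere W, so the sign is −
Point 2:
  Lat: split at 2 digits → 88° and 49.171′; 88 + 49.171/60 = 88.8195167
  S → negative
  Lon: degrees = first 3 digits = 148, minutes = 27.11126; 148 + 27.11126/60 = 148.4518543
  W → negative
Point 3:
  φ: split at 2 digits → 89° and 9.2135′; 89 + 9.2135/60 = 89.1535583
  N ⇒ keep positive
  Lon: degrees = first 3 digits = 30, minutes = 49.3378; 30 + 49.3378/60 = 30.8222967
  E → positive
Point 4:
  Lat: split at 2 digits → 32° and 25.07559′; 32 + 25.07559/60 = 32.4179265
  hemisphere S, so the sign is −
  Longitude: degrees = first 3 digits = 12, minutes = 58.5679; 12 + 58.5679/60 = 12.9761317
  E → positive
Point 5:
  φ: split at 2 digits → 40° and 43.05′; 40 + 43.05/60 = 40.7175000
  hemisphere S, so the sign is −
  Longitude: degrees = first 3 digits = 0, minutes = 10.5428; 0 + 10.5428/60 = 0.1757133
  E ⇒ keep positive

1. 39.068700, -178.618965
2. -88.819517, -148.451854
3. 89.153558, 30.822297
4. -32.417927, 12.976132
5. -40.717500, 0.175713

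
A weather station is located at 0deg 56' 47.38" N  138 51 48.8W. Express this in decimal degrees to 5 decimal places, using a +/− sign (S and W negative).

Latitude: 0 + 56/60 + 47.38/3600 = 0.946494
N → positive
Lon: 51′ + 48.8″ = 51.81333′; 138 + 51.81333/60 = 138.863556
W → negative

0.94649, -138.86356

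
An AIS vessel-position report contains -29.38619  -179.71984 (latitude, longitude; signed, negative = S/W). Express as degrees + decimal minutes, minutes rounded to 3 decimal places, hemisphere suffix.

29° 23.171′ S, 179° 43.190′ W

Latitude is negative → S; |value| = 29.386190
φ: minutes = (29.386190 − 29) × 60 = 23.17140
Longitude is negative → W; |value| = 179.719840
Longitude: minutes = (179.719840 − 179) × 60 = 43.19040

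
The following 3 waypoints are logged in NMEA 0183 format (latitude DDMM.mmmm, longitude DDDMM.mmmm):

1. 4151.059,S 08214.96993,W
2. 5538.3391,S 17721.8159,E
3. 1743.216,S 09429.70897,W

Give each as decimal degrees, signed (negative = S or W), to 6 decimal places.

1. -41.850983, -82.249499
2. -55.638985, 177.363598
3. -17.720267, -94.495150

Point 1:
  φ: degrees = first 2 digits = 41, minutes = 51.059; 41 + 51.059/60 = 41.8509833
  S ⇒ negate
  λ: degrees = first 3 digits = 82, minutes = 14.96993; 82 + 14.96993/60 = 82.2494988
  hemisphere W, so the sign is −
Point 2:
  Latitude: degrees = first 2 digits = 55, minutes = 38.3391; 55 + 38.3391/60 = 55.6389850
  S → negative
  Lon: degrees = first 3 digits = 177, minutes = 21.8159; 177 + 21.8159/60 = 177.3635983
  E ⇒ keep positive
Point 3:
  Lat: degrees = first 2 digits = 17, minutes = 43.216; 17 + 43.216/60 = 17.7202667
  S ⇒ negate
  Longitude: split at 3 digits → 094° and 29.70897′; 94 + 29.70897/60 = 94.4951495
  W → negative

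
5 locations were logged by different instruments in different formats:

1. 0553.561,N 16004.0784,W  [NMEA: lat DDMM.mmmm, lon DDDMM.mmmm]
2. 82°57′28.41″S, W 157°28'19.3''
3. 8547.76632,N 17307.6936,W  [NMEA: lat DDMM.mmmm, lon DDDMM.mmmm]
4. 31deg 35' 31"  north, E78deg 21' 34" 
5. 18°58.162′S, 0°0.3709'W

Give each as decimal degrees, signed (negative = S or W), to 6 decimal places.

1. 5.892683, -160.067973
2. -82.957892, -157.472028
3. 85.796105, -173.128227
4. 31.591944, 78.359444
5. -18.969367, -0.006182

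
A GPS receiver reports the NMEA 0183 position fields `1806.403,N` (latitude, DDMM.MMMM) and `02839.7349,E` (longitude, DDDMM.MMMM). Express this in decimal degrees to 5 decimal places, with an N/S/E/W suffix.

18.10672° N, 28.66225° E

φ: degrees = first 2 digits = 18, minutes = 6.403; 18 + 6.403/60 = 18.106717
λ: split at 3 digits → 028° and 39.7349′; 28 + 39.7349/60 = 28.662248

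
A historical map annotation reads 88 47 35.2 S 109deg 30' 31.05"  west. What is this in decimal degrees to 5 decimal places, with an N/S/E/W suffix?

Latitude: 88° + 47/60 + 35.2/3600 = 88 + 0.783333 + 0.009778 = 88.793111
Lon: 30′ + 31.05″ = 30.51750′; 109 + 30.51750/60 = 109.508625

88.79311° S, 109.50863° W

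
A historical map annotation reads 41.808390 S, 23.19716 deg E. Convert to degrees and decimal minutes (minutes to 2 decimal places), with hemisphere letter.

φ: fractional part 0.808390 → 48.5034 minutes
Longitude: minutes = (23.197160 − 23) × 60 = 11.8296

41° 48.50′ S, 23° 11.83′ E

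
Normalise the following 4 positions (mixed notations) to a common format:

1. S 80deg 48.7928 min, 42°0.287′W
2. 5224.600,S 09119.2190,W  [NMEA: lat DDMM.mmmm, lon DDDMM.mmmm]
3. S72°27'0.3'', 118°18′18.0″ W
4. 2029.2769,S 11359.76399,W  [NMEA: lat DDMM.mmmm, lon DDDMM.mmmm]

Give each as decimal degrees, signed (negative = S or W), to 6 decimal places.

Point 1:
  Lat: 48.7928′ = 0.813213°; total 80.8132133
  S → negative
  λ: 0.287′ = 0.004783°; total 42.0047833
  W → negative
Point 2:
  Lat: split at 2 digits → 52° and 24.6′; 52 + 24.6/60 = 52.4100000
  hemisphere S, so the sign is −
  λ: degrees = first 3 digits = 91, minutes = 19.219; 91 + 19.219/60 = 91.3203167
  hemisphere W, so the sign is −
Point 3:
  Latitude: 27′ + 0.3″ = 27.00500′; 72 + 27.00500/60 = 72.4500833
  S ⇒ negate
  Longitude: 118 + 18/60 + 18/3600 = 118.3050000
  W → negative
Point 4:
  Latitude: degrees = first 2 digits = 20, minutes = 29.2769; 20 + 29.2769/60 = 20.4879483
  S → negative
  Longitude: degrees = first 3 digits = 113, minutes = 59.76399; 113 + 59.76399/60 = 113.9960665
  W → negative

1. -80.813213, -42.004783
2. -52.410000, -91.320317
3. -72.450083, -118.305000
4. -20.487948, -113.996067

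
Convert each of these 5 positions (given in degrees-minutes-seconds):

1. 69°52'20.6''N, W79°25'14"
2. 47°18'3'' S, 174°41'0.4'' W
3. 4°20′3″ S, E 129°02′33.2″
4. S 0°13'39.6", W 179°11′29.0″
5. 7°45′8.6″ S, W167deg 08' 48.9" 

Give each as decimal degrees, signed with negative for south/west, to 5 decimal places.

1. 69.87239, -79.42056
2. -47.30083, -174.68344
3. -4.33417, 129.04256
4. -0.22767, -179.19139
5. -7.75239, -167.14692

Point 1:
  Lat: 69° + 52/60 + 20.6/3600 = 69 + 0.866667 + 0.005722 = 69.872389
  N → positive
  Lon: 79 + 25/60 + 14/3600 = 79.420556
  W ⇒ negate
Point 2:
  φ: 47 + 18/60 + 3/3600 = 47.300833
  S → negative
  Lon: 174° + 41/60 + 0.4/3600 = 174 + 0.683333 + 0.000111 = 174.683444
  W → negative
Point 3:
  φ: 4° + 20/60 + 3/3600 = 4 + 0.333333 + 0.000833 = 4.334167
  S ⇒ negate
  Lon: 129 + 2/60 + 33.2/3600 = 129.042556
  E → positive
Point 4:
  Lat: 13′ + 39.6″ = 13.66000′; 0 + 13.66000/60 = 0.227667
  S → negative
  Longitude: 11′ + 29″ = 11.48333′; 179 + 11.48333/60 = 179.191389
  W → negative
Point 5:
  φ: 7 + 45/60 + 8.6/3600 = 7.752389
  S → negative
  λ: 8′ + 48.9″ = 8.81500′; 167 + 8.81500/60 = 167.146917
  W → negative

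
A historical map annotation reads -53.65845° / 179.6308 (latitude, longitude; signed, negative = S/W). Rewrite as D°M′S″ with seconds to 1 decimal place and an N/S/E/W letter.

53°39′30.4″ S, 179°37′50.9″ E

Latitude is negative → S; |value| = 53.658450
Latitude: whole degrees 53; 39.50700′ → 39′ and 30.420″
λ: 0.630800 × 60 = 37.84800′ → 37′, remainder × 60 = 50.880″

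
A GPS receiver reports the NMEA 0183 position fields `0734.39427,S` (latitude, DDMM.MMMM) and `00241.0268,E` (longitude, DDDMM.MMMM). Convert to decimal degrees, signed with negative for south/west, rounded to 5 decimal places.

-7.57324, 2.68378

φ: degrees = first 2 digits = 7, minutes = 34.39427; 7 + 34.39427/60 = 7.573238
S → negative
λ: degrees = first 3 digits = 2, minutes = 41.0268; 2 + 41.0268/60 = 2.683780
E ⇒ keep positive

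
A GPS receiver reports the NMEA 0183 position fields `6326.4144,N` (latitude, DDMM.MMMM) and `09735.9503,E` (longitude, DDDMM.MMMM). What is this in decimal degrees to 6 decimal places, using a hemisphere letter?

φ: split at 2 digits → 63° and 26.4144′; 63 + 26.4144/60 = 63.4402400
Lon: split at 3 digits → 097° and 35.9503′; 97 + 35.9503/60 = 97.5991717

63.440240° N, 97.599172° E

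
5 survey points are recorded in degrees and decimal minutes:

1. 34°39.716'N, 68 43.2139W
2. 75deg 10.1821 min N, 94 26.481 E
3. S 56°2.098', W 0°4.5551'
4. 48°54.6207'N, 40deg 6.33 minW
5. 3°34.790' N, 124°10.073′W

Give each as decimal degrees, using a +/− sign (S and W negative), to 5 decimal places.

Point 1:
  Latitude: 39.716′ = 0.661933°; total 34.661933
  N ⇒ keep positive
  λ: 43.2139′ = 0.720232°; total 68.720232
  W → negative
Point 2:
  φ: 10.1821′ = 0.169702°; total 75.169702
  N ⇒ keep positive
  Longitude: 26.481′ = 0.441350°; total 94.441350
  E → positive
Point 3:
  φ: 2.098′ = 0.034967°; total 56.034967
  S → negative
  λ: 4.5551′ = 0.075918°; total 0.075918
  W ⇒ negate
Point 4:
  Latitude: 54.6207′ = 0.910345°; total 48.910345
  N ⇒ keep positive
  Lon: 40 + 6.33/60 = 40.105500
  hemisphere W, so the sign is −
Point 5:
  φ: 3 + 34.79/60 = 3.579833
  N → positive
  Lon: 10.073′ = 0.167883°; total 124.167883
  W → negative

1. 34.66193, -68.72023
2. 75.16970, 94.44135
3. -56.03497, -0.07592
4. 48.91035, -40.10550
5. 3.57983, -124.16788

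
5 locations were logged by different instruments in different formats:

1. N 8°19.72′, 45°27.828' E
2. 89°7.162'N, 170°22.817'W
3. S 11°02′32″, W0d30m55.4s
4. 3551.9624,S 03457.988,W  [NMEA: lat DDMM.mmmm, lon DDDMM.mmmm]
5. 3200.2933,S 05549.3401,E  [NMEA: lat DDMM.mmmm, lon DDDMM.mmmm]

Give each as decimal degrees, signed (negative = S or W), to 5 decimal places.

1. 8.32867, 45.46380
2. 89.11937, -170.38028
3. -11.04222, -0.51539
4. -35.86604, -34.96647
5. -32.00489, 55.82234

Point 1:
  Lat: 8 + 19.72/60 = 8.328667
  N → positive
  Lon: 27.828′ = 0.463800°; total 45.463800
  E ⇒ keep positive
Point 2:
  Lat: 7.162′ = 0.119367°; total 89.119367
  N ⇒ keep positive
  Longitude: 22.817′ = 0.380283°; total 170.380283
  W → negative
Point 3:
  Lat: 2′ + 32″ = 2.53333′; 11 + 2.53333/60 = 11.042222
  S → negative
  Lon: 30′ + 55.4″ = 30.92333′; 0 + 30.92333/60 = 0.515389
  hemisphere W, so the sign is −
Point 4:
  Latitude: degrees = first 2 digits = 35, minutes = 51.9624; 35 + 51.9624/60 = 35.866040
  hemisphere S, so the sign is −
  λ: degrees = first 3 digits = 34, minutes = 57.988; 34 + 57.988/60 = 34.966467
  W → negative
Point 5:
  φ: split at 2 digits → 32° and 0.2933′; 32 + 0.2933/60 = 32.004888
  hemisphere S, so the sign is −
  λ: degrees = first 3 digits = 55, minutes = 49.3401; 55 + 49.3401/60 = 55.822335
  E → positive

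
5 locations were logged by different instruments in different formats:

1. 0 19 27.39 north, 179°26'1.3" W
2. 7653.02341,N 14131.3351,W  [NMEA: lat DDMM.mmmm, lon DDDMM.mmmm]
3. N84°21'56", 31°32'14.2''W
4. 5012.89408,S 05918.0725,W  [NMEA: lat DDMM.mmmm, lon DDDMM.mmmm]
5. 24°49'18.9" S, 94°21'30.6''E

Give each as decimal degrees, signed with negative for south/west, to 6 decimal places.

1. 0.324275, -179.433694
2. 76.883724, -141.522252
3. 84.365556, -31.537278
4. -50.214901, -59.301208
5. -24.821917, 94.358500

Point 1:
  Latitude: 0° + 19/60 + 27.39/3600 = 0 + 0.316667 + 0.007608 = 0.3242750
  N → positive
  λ: 179 + 26/60 + 1.3/3600 = 179.4336944
  W → negative
Point 2:
  Lat: degrees = first 2 digits = 76, minutes = 53.02341; 76 + 53.02341/60 = 76.8837235
  N → positive
  Longitude: split at 3 digits → 141° and 31.3351′; 141 + 31.3351/60 = 141.5222517
  hemisphere W, so the sign is −
Point 3:
  Latitude: 84 + 21/60 + 56/3600 = 84.3655556
  N ⇒ keep positive
  Lon: 32′ + 14.2″ = 32.23667′; 31 + 32.23667/60 = 31.5372778
  hemisphere W, so the sign is −
Point 4:
  Latitude: degrees = first 2 digits = 50, minutes = 12.89408; 50 + 12.89408/60 = 50.2149013
  S → negative
  Longitude: degrees = first 3 digits = 59, minutes = 18.0725; 59 + 18.0725/60 = 59.3012083
  hemisphere W, so the sign is −
Point 5:
  Lat: 24 + 49/60 + 18.9/3600 = 24.8219167
  S → negative
  Lon: 94 + 21/60 + 30.6/3600 = 94.3585000
  E ⇒ keep positive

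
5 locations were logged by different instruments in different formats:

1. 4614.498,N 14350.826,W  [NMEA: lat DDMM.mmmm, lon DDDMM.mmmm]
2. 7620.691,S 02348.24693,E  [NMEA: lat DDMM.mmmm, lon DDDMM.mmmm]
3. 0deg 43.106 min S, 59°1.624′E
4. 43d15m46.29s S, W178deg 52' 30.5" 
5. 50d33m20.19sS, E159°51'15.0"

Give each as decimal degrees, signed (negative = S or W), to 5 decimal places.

1. 46.24163, -143.84710
2. -76.34485, 23.80412
3. -0.71843, 59.02707
4. -43.26286, -178.87514
5. -50.55561, 159.85417

Point 1:
  Latitude: degrees = first 2 digits = 46, minutes = 14.498; 46 + 14.498/60 = 46.241633
  N ⇒ keep positive
  Longitude: split at 3 digits → 143° and 50.826′; 143 + 50.826/60 = 143.847100
  W → negative
Point 2:
  Lat: degrees = first 2 digits = 76, minutes = 20.691; 76 + 20.691/60 = 76.344850
  S → negative
  λ: split at 3 digits → 023° and 48.24693′; 23 + 48.24693/60 = 23.804116
  E → positive
Point 3:
  Lat: 0 + 43.106/60 = 0.718433
  S → negative
  λ: 59 + 1.624/60 = 59.027067
  E ⇒ keep positive
Point 4:
  Lat: 43 + 15/60 + 46.29/3600 = 43.262858
  S → negative
  Longitude: 178° + 52/60 + 30.5/3600 = 178 + 0.866667 + 0.008472 = 178.875139
  W → negative
Point 5:
  φ: 33′ + 20.19″ = 33.33650′; 50 + 33.33650/60 = 50.555608
  hemisphere S, so the sign is −
  Longitude: 51′ + 15″ = 51.25000′; 159 + 51.25000/60 = 159.854167
  E → positive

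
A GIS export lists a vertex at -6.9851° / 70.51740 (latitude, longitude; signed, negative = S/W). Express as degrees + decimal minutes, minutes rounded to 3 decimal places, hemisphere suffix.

6° 59.106′ S, 70° 31.044′ E

Latitude is negative → S; |value| = 6.985100
Latitude: minutes = (6.985100 − 6) × 60 = 59.10600
λ: 70° + 0.517400 × 60 = 70° 31.04400′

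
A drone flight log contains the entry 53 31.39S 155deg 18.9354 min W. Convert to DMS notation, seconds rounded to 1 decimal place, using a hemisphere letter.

53°31′23.4″ S, 155°18′56.1″ W

Latitude: fractional minutes 0.39000 × 60 = 23.400″
λ: fractional minutes 0.93540 × 60 = 56.124″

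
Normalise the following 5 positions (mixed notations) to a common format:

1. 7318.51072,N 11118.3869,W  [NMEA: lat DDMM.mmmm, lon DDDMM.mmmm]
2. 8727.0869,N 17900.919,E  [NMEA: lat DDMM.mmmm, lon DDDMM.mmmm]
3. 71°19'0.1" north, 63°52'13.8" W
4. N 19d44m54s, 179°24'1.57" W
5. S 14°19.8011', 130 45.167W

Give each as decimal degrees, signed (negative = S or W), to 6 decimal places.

1. 73.308512, -111.306448
2. 87.451448, 179.015317
3. 71.316694, -63.870500
4. 19.748333, -179.400436
5. -14.330018, -130.752783

Point 1:
  Lat: split at 2 digits → 73° and 18.51072′; 73 + 18.51072/60 = 73.3085120
  N → positive
  λ: split at 3 digits → 111° and 18.3869′; 111 + 18.3869/60 = 111.3064483
  W ⇒ negate
Point 2:
  Lat: split at 2 digits → 87° and 27.0869′; 87 + 27.0869/60 = 87.4514483
  N ⇒ keep positive
  λ: degrees = first 3 digits = 179, minutes = 0.919; 179 + 0.919/60 = 179.0153167
  E → positive
Point 3:
  φ: 71 + 19/60 + 0.1/3600 = 71.3166944
  N ⇒ keep positive
  λ: 52′ + 13.8″ = 52.23000′; 63 + 52.23000/60 = 63.8705000
  W → negative
Point 4:
  Lat: 19 + 44/60 + 54/3600 = 19.7483333
  N ⇒ keep positive
  λ: 179° + 24/60 + 1.57/3600 = 179 + 0.400000 + 0.000436 = 179.4004361
  hemisphere W, so the sign is −
Point 5:
  Latitude: 19.8011′ = 0.330018°; total 14.3300183
  S ⇒ negate
  λ: 45.167′ = 0.752783°; total 130.7527833
  W → negative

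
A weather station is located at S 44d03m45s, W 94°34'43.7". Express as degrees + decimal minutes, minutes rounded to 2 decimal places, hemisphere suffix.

44° 3.75′ S, 94° 34.73′ W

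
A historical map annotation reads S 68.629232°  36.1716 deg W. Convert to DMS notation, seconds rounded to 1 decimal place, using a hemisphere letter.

68°37′45.2″ S, 36°10′17.8″ W

Lat: 0.629232 × 60 = 37.75392′ → 37′, remainder × 60 = 45.235″
Longitude: whole degrees 36; 10.29600′ → 10′ and 17.760″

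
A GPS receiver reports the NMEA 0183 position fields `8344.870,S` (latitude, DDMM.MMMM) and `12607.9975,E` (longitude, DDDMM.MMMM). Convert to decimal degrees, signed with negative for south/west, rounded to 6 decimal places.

Latitude: split at 2 digits → 83° and 44.87′; 83 + 44.87/60 = 83.7478333
S → negative
Lon: degrees = first 3 digits = 126, minutes = 7.9975; 126 + 7.9975/60 = 126.1332917
E ⇒ keep positive

-83.747833, 126.133292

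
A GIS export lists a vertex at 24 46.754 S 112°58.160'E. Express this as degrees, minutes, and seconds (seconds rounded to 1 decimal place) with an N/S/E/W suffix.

24°46′45.2″ S, 112°58′9.6″ E

Lat: fractional minutes 0.75400 × 60 = 45.240″
Lon: 58.16000′ → 58′ and 0.16000 × 60 = 9.600″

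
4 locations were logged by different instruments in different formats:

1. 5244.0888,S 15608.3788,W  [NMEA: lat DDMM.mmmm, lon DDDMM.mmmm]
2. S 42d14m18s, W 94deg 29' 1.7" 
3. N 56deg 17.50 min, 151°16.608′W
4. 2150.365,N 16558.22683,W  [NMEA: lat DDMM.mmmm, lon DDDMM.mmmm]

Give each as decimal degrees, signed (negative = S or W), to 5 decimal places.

1. -52.73481, -156.13965
2. -42.23833, -94.48381
3. 56.29167, -151.27680
4. 21.83942, -165.97045

Point 1:
  Latitude: degrees = first 2 digits = 52, minutes = 44.0888; 52 + 44.0888/60 = 52.734813
  S ⇒ negate
  λ: split at 3 digits → 156° and 8.3788′; 156 + 8.3788/60 = 156.139647
  hemisphere W, so the sign is −
Point 2:
  Lat: 14′ + 18″ = 14.30000′; 42 + 14.30000/60 = 42.238333
  S ⇒ negate
  λ: 94° + 29/60 + 1.7/3600 = 94 + 0.483333 + 0.000472 = 94.483806
  hemisphere W, so the sign is −
Point 3:
  Latitude: 17.5′ = 0.291667°; total 56.291667
  N ⇒ keep positive
  Longitude: 151 + 16.608/60 = 151.276800
  W → negative
Point 4:
  φ: degrees = first 2 digits = 21, minutes = 50.365; 21 + 50.365/60 = 21.839417
  N ⇒ keep positive
  Longitude: split at 3 digits → 165° and 58.22683′; 165 + 58.22683/60 = 165.970447
  W ⇒ negate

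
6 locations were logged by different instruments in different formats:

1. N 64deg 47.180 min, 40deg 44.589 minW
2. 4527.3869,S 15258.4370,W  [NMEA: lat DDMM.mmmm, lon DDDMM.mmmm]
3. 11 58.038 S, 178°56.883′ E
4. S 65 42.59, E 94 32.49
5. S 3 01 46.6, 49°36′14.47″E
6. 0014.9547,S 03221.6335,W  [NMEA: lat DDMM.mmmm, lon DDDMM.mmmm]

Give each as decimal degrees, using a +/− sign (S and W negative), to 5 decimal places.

Point 1:
  Latitude: 47.18′ = 0.786333°; total 64.786333
  N ⇒ keep positive
  λ: 40 + 44.589/60 = 40.743150
  hemisphere W, so the sign is −
Point 2:
  Lat: split at 2 digits → 45° and 27.3869′; 45 + 27.3869/60 = 45.456448
  S → negative
  Lon: degrees = first 3 digits = 152, minutes = 58.437; 152 + 58.437/60 = 152.973950
  hemisphere W, so the sign is −
Point 3:
  φ: 58.038′ = 0.967300°; total 11.967300
  S ⇒ negate
  Lon: 178 + 56.883/60 = 178.948050
  E ⇒ keep positive
Point 4:
  Lat: 42.59′ = 0.709833°; total 65.709833
  S ⇒ negate
  λ: 32.49′ = 0.541500°; total 94.541500
  E → positive
Point 5:
  Lat: 3 + 1/60 + 46.6/3600 = 3.029611
  hemisphere S, so the sign is −
  Longitude: 49 + 36/60 + 14.47/3600 = 49.604019
  E → positive
Point 6:
  Latitude: split at 2 digits → 00° and 14.9547′; 0 + 14.9547/60 = 0.249245
  S ⇒ negate
  λ: degrees = first 3 digits = 32, minutes = 21.6335; 32 + 21.6335/60 = 32.360558
  W ⇒ negate

1. 64.78633, -40.74315
2. -45.45645, -152.97395
3. -11.96730, 178.94805
4. -65.70983, 94.54150
5. -3.02961, 49.60402
6. -0.24925, -32.36056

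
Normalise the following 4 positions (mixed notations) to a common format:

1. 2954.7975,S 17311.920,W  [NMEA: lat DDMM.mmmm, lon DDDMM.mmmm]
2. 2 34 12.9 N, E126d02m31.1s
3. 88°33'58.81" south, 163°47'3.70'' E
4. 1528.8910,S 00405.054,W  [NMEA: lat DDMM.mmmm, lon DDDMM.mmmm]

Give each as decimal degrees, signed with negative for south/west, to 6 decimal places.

1. -29.913292, -173.198667
2. 2.570250, 126.041972
3. -88.566336, 163.784361
4. -15.481517, -4.084233

Point 1:
  Lat: degrees = first 2 digits = 29, minutes = 54.7975; 29 + 54.7975/60 = 29.9132917
  hemisphere S, so the sign is −
  λ: degrees = first 3 digits = 173, minutes = 11.92; 173 + 11.92/60 = 173.1986667
  W ⇒ negate
Point 2:
  Lat: 2° + 34/60 + 12.9/3600 = 2 + 0.566667 + 0.003583 = 2.5702500
  N → positive
  λ: 126 + 2/60 + 31.1/3600 = 126.0419722
  E ⇒ keep positive
Point 3:
  Lat: 88° + 33/60 + 58.81/3600 = 88 + 0.550000 + 0.016336 = 88.5663361
  hemisphere S, so the sign is −
  Longitude: 163 + 47/60 + 3.7/3600 = 163.7843611
  E → positive
Point 4:
  φ: split at 2 digits → 15° and 28.891′; 15 + 28.891/60 = 15.4815167
  hemisphere S, so the sign is −
  Longitude: degrees = first 3 digits = 4, minutes = 5.054; 4 + 5.054/60 = 4.0842333
  hemisphere W, so the sign is −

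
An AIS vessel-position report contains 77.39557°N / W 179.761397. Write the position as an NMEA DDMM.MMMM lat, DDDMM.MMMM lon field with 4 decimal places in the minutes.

φ: 77° + 0.395570 × 60 = 77° 23.734200′
λ: minutes = (179.761397 − 179) × 60 = 45.683820

7723.7342,N / 17945.6838,W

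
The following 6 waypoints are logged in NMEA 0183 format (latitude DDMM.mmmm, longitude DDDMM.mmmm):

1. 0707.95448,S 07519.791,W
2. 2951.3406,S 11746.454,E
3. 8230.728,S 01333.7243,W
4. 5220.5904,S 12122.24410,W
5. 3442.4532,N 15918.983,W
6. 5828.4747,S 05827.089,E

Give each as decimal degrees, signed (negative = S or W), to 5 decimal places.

1. -7.13257, -75.32985
2. -29.85568, 117.77423
3. -82.51213, -13.56207
4. -52.34317, -121.37074
5. 34.70755, -159.31638
6. -58.47458, 58.45148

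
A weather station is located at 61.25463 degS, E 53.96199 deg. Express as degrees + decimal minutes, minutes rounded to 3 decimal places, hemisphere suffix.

Lat: fractional part 0.254630 → 15.27780 minutes
λ: fractional part 0.961990 → 57.71940 minutes

61° 15.278′ S, 53° 57.719′ E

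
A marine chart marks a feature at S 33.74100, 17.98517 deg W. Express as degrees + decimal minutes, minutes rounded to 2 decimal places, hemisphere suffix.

Latitude: minutes = (33.741000 − 33) × 60 = 44.4600
Lon: minutes = (17.985170 − 17) × 60 = 59.1102

33° 44.46′ S, 17° 59.11′ W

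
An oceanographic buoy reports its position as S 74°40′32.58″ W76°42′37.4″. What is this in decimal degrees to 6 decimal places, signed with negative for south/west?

-74.675717, -76.710389

φ: 74 + 40/60 + 32.58/3600 = 74.6757167
hemisphere S, so the sign is −
λ: 76 + 42/60 + 37.4/3600 = 76.7103889
hemisphere W, so the sign is −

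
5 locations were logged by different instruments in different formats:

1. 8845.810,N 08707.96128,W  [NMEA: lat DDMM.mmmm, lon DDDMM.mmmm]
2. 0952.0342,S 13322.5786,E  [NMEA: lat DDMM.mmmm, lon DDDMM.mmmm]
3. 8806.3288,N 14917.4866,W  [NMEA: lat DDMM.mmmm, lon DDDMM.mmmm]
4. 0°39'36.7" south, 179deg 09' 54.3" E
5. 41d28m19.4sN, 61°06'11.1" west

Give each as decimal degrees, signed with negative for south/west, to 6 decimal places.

1. 88.763500, -87.132688
2. -9.867237, 133.376310
3. 88.105480, -149.291443
4. -0.660194, 179.165083
5. 41.472056, -61.103083

Point 1:
  φ: split at 2 digits → 88° and 45.81′; 88 + 45.81/60 = 88.7635000
  N ⇒ keep positive
  Lon: split at 3 digits → 087° and 7.96128′; 87 + 7.96128/60 = 87.1326880
  hemisphere W, so the sign is −
Point 2:
  Lat: split at 2 digits → 09° and 52.0342′; 9 + 52.0342/60 = 9.8672367
  S → negative
  Lon: degrees = first 3 digits = 133, minutes = 22.5786; 133 + 22.5786/60 = 133.3763100
  E → positive
Point 3:
  φ: degrees = first 2 digits = 88, minutes = 6.3288; 88 + 6.3288/60 = 88.1054800
  N ⇒ keep positive
  Longitude: degrees = first 3 digits = 149, minutes = 17.4866; 149 + 17.4866/60 = 149.2914433
  W → negative
Point 4:
  Latitude: 0 + 39/60 + 36.7/3600 = 0.6601944
  S → negative
  Lon: 179 + 9/60 + 54.3/3600 = 179.1650833
  E → positive
Point 5:
  Lat: 41° + 28/60 + 19.4/3600 = 41 + 0.466667 + 0.005389 = 41.4720556
  N ⇒ keep positive
  λ: 61 + 6/60 + 11.1/3600 = 61.1030833
  W ⇒ negate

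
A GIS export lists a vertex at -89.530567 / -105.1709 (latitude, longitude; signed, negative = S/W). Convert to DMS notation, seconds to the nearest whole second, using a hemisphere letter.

89°31′50″ S, 105°10′15″ W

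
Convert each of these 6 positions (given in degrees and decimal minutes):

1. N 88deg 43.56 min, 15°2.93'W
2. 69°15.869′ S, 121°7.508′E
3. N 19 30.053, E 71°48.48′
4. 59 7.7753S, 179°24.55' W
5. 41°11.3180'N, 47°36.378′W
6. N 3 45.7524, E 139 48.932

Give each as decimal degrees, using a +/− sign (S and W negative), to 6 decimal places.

1. 88.726000, -15.048833
2. -69.264483, 121.125133
3. 19.500883, 71.808000
4. -59.129588, -179.409167
5. 41.188633, -47.606300
6. 3.762540, 139.815533

Point 1:
  Lat: 88 + 43.56/60 = 88.7260000
  N → positive
  Lon: 2.93′ = 0.048833°; total 15.0488333
  W → negative
Point 2:
  Latitude: 15.869′ = 0.264483°; total 69.2644833
  S ⇒ negate
  Lon: 121 + 7.508/60 = 121.1251333
  E ⇒ keep positive
Point 3:
  Lat: 19 + 30.053/60 = 19.5008833
  N → positive
  Longitude: 71 + 48.48/60 = 71.8080000
  E ⇒ keep positive
Point 4:
  Lat: 59 + 7.7753/60 = 59.1295883
  S → negative
  Longitude: 24.55′ = 0.409167°; total 179.4091667
  W ⇒ negate
Point 5:
  Lat: 11.318′ = 0.188633°; total 41.1886333
  N → positive
  Longitude: 36.378′ = 0.606300°; total 47.6063000
  W ⇒ negate
Point 6:
  Lat: 3 + 45.7524/60 = 3.7625400
  N ⇒ keep positive
  λ: 48.932′ = 0.815533°; total 139.8155333
  E → positive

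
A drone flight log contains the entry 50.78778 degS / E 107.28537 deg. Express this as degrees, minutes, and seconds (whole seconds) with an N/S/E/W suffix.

Latitude: 0.787780 × 60 = 47.26680′ → 47′, remainder × 60 = 16.01″
λ: 0.285370 × 60 = 17.12220′ → 17′, remainder × 60 = 7.33″

50°47′16″ S, 107°17′7″ E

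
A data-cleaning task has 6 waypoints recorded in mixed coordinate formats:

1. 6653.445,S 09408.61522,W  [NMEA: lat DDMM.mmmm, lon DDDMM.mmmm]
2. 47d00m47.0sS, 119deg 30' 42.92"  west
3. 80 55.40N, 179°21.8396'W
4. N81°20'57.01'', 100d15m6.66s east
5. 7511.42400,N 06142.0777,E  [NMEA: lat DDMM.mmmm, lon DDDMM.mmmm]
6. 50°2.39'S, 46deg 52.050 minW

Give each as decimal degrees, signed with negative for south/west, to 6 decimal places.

Point 1:
  Latitude: split at 2 digits → 66° and 53.445′; 66 + 53.445/60 = 66.8907500
  S ⇒ negate
  Lon: split at 3 digits → 094° and 8.61522′; 94 + 8.61522/60 = 94.1435870
  W → negative
Point 2:
  Lat: 47 + 0/60 + 47/3600 = 47.0130556
  S → negative
  λ: 30′ + 42.92″ = 30.71533′; 119 + 30.71533/60 = 119.5119222
  W → negative
Point 3:
  φ: 80 + 55.4/60 = 80.9233333
  N ⇒ keep positive
  Longitude: 21.8396′ = 0.363993°; total 179.3639933
  hemisphere W, so the sign is −
Point 4:
  φ: 20′ + 57.01″ = 20.95017′; 81 + 20.95017/60 = 81.3491694
  N → positive
  Longitude: 100 + 15/60 + 6.66/3600 = 100.2518500
  E → positive
Point 5:
  Lat: split at 2 digits → 75° and 11.424′; 75 + 11.424/60 = 75.1904000
  N ⇒ keep positive
  Lon: split at 3 digits → 061° and 42.0777′; 61 + 42.0777/60 = 61.7012950
  E → positive
Point 6:
  Lat: 50 + 2.39/60 = 50.0398333
  hemisphere S, so the sign is −
  Lon: 46 + 52.05/60 = 46.8675000
  hemisphere W, so the sign is −

1. -66.890750, -94.143587
2. -47.013056, -119.511922
3. 80.923333, -179.363993
4. 81.349169, 100.251850
5. 75.190400, 61.701295
6. -50.039833, -46.867500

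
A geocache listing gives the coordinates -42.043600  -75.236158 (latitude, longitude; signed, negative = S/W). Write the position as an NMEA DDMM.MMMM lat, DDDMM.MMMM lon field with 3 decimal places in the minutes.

Latitude is negative → S; |value| = 42.043600
φ: 42° + 0.043600 × 60 = 42° 2.61600′
Longitude is negative → W; |value| = 75.236158
λ: minutes = (75.236158 − 75) × 60 = 14.16948

4202.616,S / 07514.169,W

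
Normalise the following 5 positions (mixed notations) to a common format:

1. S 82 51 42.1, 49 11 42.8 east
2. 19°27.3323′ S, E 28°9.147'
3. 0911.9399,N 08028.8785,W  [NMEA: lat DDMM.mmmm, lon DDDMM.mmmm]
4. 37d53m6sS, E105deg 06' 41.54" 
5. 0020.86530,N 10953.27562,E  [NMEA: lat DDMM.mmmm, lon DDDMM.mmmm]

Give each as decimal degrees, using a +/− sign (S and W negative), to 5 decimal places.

1. -82.86169, 49.19522
2. -19.45554, 28.15245
3. 9.19900, -80.48131
4. -37.88500, 105.11154
5. 0.34776, 109.88793

Point 1:
  Latitude: 51′ + 42.1″ = 51.70167′; 82 + 51.70167/60 = 82.861694
  S → negative
  λ: 11′ + 42.8″ = 11.71333′; 49 + 11.71333/60 = 49.195222
  E → positive
Point 2:
  Lat: 19 + 27.3323/60 = 19.455538
  hemisphere S, so the sign is −
  Longitude: 28 + 9.147/60 = 28.152450
  E → positive
Point 3:
  φ: degrees = first 2 digits = 9, minutes = 11.9399; 9 + 11.9399/60 = 9.198998
  N → positive
  Lon: degrees = first 3 digits = 80, minutes = 28.8785; 80 + 28.8785/60 = 80.481308
  hemisphere W, so the sign is −
Point 4:
  φ: 53′ + 6″ = 53.10000′; 37 + 53.10000/60 = 37.885000
  hemisphere S, so the sign is −
  Lon: 105 + 6/60 + 41.54/3600 = 105.111539
  E ⇒ keep positive
Point 5:
  Lat: split at 2 digits → 00° and 20.8653′; 0 + 20.8653/60 = 0.347755
  N ⇒ keep positive
  Longitude: degrees = first 3 digits = 109, minutes = 53.27562; 109 + 53.27562/60 = 109.887927
  E → positive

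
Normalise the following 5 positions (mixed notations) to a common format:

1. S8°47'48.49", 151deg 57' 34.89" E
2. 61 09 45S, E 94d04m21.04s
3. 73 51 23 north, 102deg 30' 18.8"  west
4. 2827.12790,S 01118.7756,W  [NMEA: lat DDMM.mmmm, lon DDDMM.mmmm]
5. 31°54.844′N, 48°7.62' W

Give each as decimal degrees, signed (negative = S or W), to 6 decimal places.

Point 1:
  Latitude: 8 + 47/60 + 48.49/3600 = 8.7968028
  S ⇒ negate
  λ: 57′ + 34.89″ = 57.58150′; 151 + 57.58150/60 = 151.9596917
  E → positive
Point 2:
  Lat: 61 + 9/60 + 45/3600 = 61.1625000
  S → negative
  λ: 4′ + 21.04″ = 4.35067′; 94 + 4.35067/60 = 94.0725111
  E ⇒ keep positive
Point 3:
  φ: 51′ + 23″ = 51.38333′; 73 + 51.38333/60 = 73.8563889
  N → positive
  Longitude: 102 + 30/60 + 18.8/3600 = 102.5052222
  hemisphere W, so the sign is −
Point 4:
  φ: split at 2 digits → 28° and 27.1279′; 28 + 27.1279/60 = 28.4521317
  S ⇒ negate
  λ: degrees = first 3 digits = 11, minutes = 18.7756; 11 + 18.7756/60 = 11.3129267
  W ⇒ negate
Point 5:
  Latitude: 31 + 54.844/60 = 31.9140667
  N ⇒ keep positive
  Lon: 48 + 7.62/60 = 48.1270000
  hemisphere W, so the sign is −

1. -8.796803, 151.959692
2. -61.162500, 94.072511
3. 73.856389, -102.505222
4. -28.452132, -11.312927
5. 31.914067, -48.127000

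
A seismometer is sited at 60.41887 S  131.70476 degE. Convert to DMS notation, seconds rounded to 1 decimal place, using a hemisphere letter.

φ: 0.418870 × 60 = 25.13220′ → 25′, remainder × 60 = 7.932″
λ: 0.704760 × 60 = 42.28560′ → 42′, remainder × 60 = 17.136″

60°25′7.9″ S, 131°42′17.1″ E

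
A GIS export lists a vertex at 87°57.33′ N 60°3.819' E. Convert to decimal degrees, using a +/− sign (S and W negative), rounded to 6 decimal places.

87.955500, 60.063650

Lat: 87 + 57.33/60 = 87.9555000
N ⇒ keep positive
Longitude: 3.819′ = 0.063650°; total 60.0636500
E ⇒ keep positive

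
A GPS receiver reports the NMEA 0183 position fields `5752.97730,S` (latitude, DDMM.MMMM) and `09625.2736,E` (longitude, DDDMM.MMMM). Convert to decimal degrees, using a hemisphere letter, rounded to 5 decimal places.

57.88296° S, 96.42123° E

Lat: degrees = first 2 digits = 57, minutes = 52.9773; 57 + 52.9773/60 = 57.882955
Lon: split at 3 digits → 096° and 25.2736′; 96 + 25.2736/60 = 96.421227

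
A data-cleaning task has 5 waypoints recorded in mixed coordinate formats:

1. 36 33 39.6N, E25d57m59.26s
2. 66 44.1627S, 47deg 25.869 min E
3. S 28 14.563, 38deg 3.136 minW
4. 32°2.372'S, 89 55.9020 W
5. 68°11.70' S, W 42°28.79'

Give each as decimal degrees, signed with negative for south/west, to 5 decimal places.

Point 1:
  φ: 36 + 33/60 + 39.6/3600 = 36.561000
  N → positive
  λ: 25° + 57/60 + 59.26/3600 = 25 + 0.950000 + 0.016461 = 25.966461
  E ⇒ keep positive
Point 2:
  Latitude: 44.1627′ = 0.736045°; total 66.736045
  S ⇒ negate
  Longitude: 47 + 25.869/60 = 47.431150
  E → positive
Point 3:
  φ: 28 + 14.563/60 = 28.242717
  S → negative
  Longitude: 38 + 3.136/60 = 38.052267
  W → negative
Point 4:
  Lat: 2.372′ = 0.039533°; total 32.039533
  S → negative
  Lon: 89 + 55.902/60 = 89.931700
  W ⇒ negate
Point 5:
  φ: 68 + 11.7/60 = 68.195000
  S ⇒ negate
  λ: 42 + 28.79/60 = 42.479833
  W ⇒ negate

1. 36.56100, 25.96646
2. -66.73605, 47.43115
3. -28.24272, -38.05227
4. -32.03953, -89.93170
5. -68.19500, -42.47983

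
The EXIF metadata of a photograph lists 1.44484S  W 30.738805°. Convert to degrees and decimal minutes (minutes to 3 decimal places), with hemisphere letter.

1° 26.690′ S, 30° 44.328′ W

Latitude: minutes = (1.444840 − 1) × 60 = 26.69040
λ: 30° + 0.738805 × 60 = 30° 44.32830′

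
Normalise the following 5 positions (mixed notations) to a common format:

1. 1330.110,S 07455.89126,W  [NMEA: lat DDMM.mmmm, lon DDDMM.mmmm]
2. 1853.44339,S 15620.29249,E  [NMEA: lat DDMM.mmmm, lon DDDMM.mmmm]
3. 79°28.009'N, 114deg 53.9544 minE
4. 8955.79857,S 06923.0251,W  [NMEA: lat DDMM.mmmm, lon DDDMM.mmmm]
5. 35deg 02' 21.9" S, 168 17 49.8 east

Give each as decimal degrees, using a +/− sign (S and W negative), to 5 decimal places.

Point 1:
  Lat: split at 2 digits → 13° and 30.11′; 13 + 30.11/60 = 13.501833
  hemisphere S, so the sign is −
  Longitude: split at 3 digits → 074° and 55.89126′; 74 + 55.89126/60 = 74.931521
  W ⇒ negate
Point 2:
  Latitude: split at 2 digits → 18° and 53.44339′; 18 + 53.44339/60 = 18.890723
  S → negative
  Lon: split at 3 digits → 156° and 20.29249′; 156 + 20.29249/60 = 156.338208
  E ⇒ keep positive
Point 3:
  Lat: 28.009′ = 0.466817°; total 79.466817
  N ⇒ keep positive
  Lon: 53.9544′ = 0.899240°; total 114.899240
  E → positive
Point 4:
  φ: degrees = first 2 digits = 89, minutes = 55.79857; 89 + 55.79857/60 = 89.929976
  S ⇒ negate
  Lon: degrees = first 3 digits = 69, minutes = 23.0251; 69 + 23.0251/60 = 69.383752
  W → negative
Point 5:
  Lat: 2′ + 21.9″ = 2.36500′; 35 + 2.36500/60 = 35.039417
  S → negative
  Longitude: 17′ + 49.8″ = 17.83000′; 168 + 17.83000/60 = 168.297167
  E ⇒ keep positive

1. -13.50183, -74.93152
2. -18.89072, 156.33821
3. 79.46682, 114.89924
4. -89.92998, -69.38375
5. -35.03942, 168.29717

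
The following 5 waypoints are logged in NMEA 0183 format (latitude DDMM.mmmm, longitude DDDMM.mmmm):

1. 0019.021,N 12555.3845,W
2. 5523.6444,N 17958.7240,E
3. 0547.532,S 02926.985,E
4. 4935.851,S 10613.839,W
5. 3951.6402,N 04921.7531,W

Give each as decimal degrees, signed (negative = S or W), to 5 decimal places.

1. 0.31702, -125.92308
2. 55.39407, 179.97873
3. -5.79220, 29.44975
4. -49.59752, -106.23065
5. 39.86067, -49.36255

Point 1:
  φ: degrees = first 2 digits = 0, minutes = 19.021; 0 + 19.021/60 = 0.317017
  N ⇒ keep positive
  λ: degrees = first 3 digits = 125, minutes = 55.3845; 125 + 55.3845/60 = 125.923075
  W → negative
Point 2:
  Latitude: degrees = first 2 digits = 55, minutes = 23.6444; 55 + 23.6444/60 = 55.394073
  N ⇒ keep positive
  Lon: degrees = first 3 digits = 179, minutes = 58.724; 179 + 58.724/60 = 179.978733
  E ⇒ keep positive
Point 3:
  Latitude: split at 2 digits → 05° and 47.532′; 5 + 47.532/60 = 5.792200
  S ⇒ negate
  Longitude: degrees = first 3 digits = 29, minutes = 26.985; 29 + 26.985/60 = 29.449750
  E → positive
Point 4:
  Latitude: degrees = first 2 digits = 49, minutes = 35.851; 49 + 35.851/60 = 49.597517
  S → negative
  Lon: degrees = first 3 digits = 106, minutes = 13.839; 106 + 13.839/60 = 106.230650
  W → negative
Point 5:
  Lat: split at 2 digits → 39° and 51.6402′; 39 + 51.6402/60 = 39.860670
  N → positive
  λ: split at 3 digits → 049° and 21.7531′; 49 + 21.7531/60 = 49.362552
  W ⇒ negate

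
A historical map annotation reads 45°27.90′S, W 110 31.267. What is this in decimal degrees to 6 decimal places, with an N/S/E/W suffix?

45.465000° S, 110.521117° W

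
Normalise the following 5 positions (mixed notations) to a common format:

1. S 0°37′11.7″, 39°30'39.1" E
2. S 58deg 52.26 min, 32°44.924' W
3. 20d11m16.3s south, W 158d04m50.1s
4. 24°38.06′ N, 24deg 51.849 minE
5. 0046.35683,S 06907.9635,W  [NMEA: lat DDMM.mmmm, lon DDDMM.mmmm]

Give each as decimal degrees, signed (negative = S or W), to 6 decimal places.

1. -0.619917, 39.510861
2. -58.871000, -32.748733
3. -20.187861, -158.080583
4. 24.634333, 24.864150
5. -0.772614, -69.132725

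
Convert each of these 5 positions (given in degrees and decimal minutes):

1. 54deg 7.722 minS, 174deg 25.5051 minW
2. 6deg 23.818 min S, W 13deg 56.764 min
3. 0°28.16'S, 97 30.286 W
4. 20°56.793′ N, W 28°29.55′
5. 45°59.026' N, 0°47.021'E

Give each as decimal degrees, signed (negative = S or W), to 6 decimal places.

1. -54.128700, -174.425085
2. -6.396967, -13.946067
3. -0.469333, -97.504767
4. 20.946550, -28.492500
5. 45.983767, 0.783683

Point 1:
  Lat: 54 + 7.722/60 = 54.1287000
  S → negative
  Longitude: 25.5051′ = 0.425085°; total 174.4250850
  hemisphere W, so the sign is −
Point 2:
  Lat: 6 + 23.818/60 = 6.3969667
  S ⇒ negate
  Lon: 56.764′ = 0.946067°; total 13.9460667
  W ⇒ negate
Point 3:
  φ: 28.16′ = 0.469333°; total 0.4693333
  hemisphere S, so the sign is −
  Longitude: 97 + 30.286/60 = 97.5047667
  W ⇒ negate
Point 4:
  φ: 20 + 56.793/60 = 20.9465500
  N ⇒ keep positive
  Longitude: 29.55′ = 0.492500°; total 28.4925000
  W → negative
Point 5:
  φ: 59.026′ = 0.983767°; total 45.9837667
  N → positive
  Longitude: 47.021′ = 0.783683°; total 0.7836833
  E → positive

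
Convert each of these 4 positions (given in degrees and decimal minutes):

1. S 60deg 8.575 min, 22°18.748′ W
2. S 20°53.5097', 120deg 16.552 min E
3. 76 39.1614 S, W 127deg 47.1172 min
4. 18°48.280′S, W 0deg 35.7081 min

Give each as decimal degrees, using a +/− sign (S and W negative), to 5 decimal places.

Point 1:
  φ: 8.575′ = 0.142917°; total 60.142917
  S ⇒ negate
  Lon: 22 + 18.748/60 = 22.312467
  W ⇒ negate
Point 2:
  Lat: 53.5097′ = 0.891828°; total 20.891828
  S → negative
  Longitude: 16.552′ = 0.275867°; total 120.275867
  E ⇒ keep positive
Point 3:
  Lat: 76 + 39.1614/60 = 76.652690
  S → negative
  λ: 127 + 47.1172/60 = 127.785287
  W ⇒ negate
Point 4:
  Lat: 48.28′ = 0.804667°; total 18.804667
  S → negative
  λ: 0 + 35.7081/60 = 0.595135
  hemisphere W, so the sign is −

1. -60.14292, -22.31247
2. -20.89183, 120.27587
3. -76.65269, -127.78529
4. -18.80467, -0.59514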